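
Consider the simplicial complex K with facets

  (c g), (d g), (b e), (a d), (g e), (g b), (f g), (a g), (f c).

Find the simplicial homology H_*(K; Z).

H_0 ≅ Z,  H_1 ≅ Z^3.

Take the total order a < b < c < d < e < f < g on the vertex set. Then K (dimension 1) consists of the simplices:

  0-simplices (7): a, b, c, d, e, f, g
  1-simplices (9): ad, ag, be, bg, cf, cg, dg, eg, fg

so the chain groups are C_0 ≅ Z^7, C_1 ≅ Z^9.

∂_1: C_1 → C_0 is given by ∂[p,q] = [q] − [p]. For instance
  ∂ag = g − a.
As a 7×9 matrix over Z this has rank 6, with invariant factors (1,1,1,1,1,1).

Reading off H_k = ker ∂_k / im ∂_{k+1}:

  H_0: rank C_0 − rank ∂_1 = 7 − 6 = 1, and the invariant factors of ∂_1 are all 1, so H_0 = Z.
  H_1: rank ker ∂_1 − rank ∂_2 = (9 − 6) − 0 = 3, and there is no ∂_2, so H_1 = Z^3.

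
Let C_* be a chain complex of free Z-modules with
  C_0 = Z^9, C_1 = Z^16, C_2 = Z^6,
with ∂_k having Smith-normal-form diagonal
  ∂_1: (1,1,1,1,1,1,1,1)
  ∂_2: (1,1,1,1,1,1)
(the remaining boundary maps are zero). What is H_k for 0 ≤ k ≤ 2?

H_0 ≅ Z,  H_1 ≅ Z^2,  H_2 = 0.

H_0: b_0 = 9 − 0 − 8 = 1; torsion from ∂_1 factors > 1: none. So H_0 ≅ Z.
H_1: b_1 = 16 − 8 − 6 = 2; torsion from ∂_2 factors > 1: none. So H_1 ≅ Z^2.
H_2: b_2 = 6 − 6 − 0 = 0; torsion from ∂_3 factors > 1: none. So H_2 ≅ 0.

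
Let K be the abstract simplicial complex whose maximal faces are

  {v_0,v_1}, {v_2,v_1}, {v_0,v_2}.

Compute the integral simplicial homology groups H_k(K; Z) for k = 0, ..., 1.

Order the vertices as v_0 < v_1 < v_2. Listing each simplex with vertices in this order, K has dimension 1 with simplices:

  0-simplices (3): [v_0], [v_1], [v_2]
  1-simplices (3): [v_0,v_1], [v_0,v_2], [v_1,v_2]

giving chain groups C_0 ≅ Z^3, C_1 ≅ Z^3.

Boundary ∂_1: C_1 → C_0 maps an edge to its endpoints' difference, ∂[p,q] = q − p.
The 3×3 boundary matrix has rank 2 and Smith normal form diag(1,1).

From H_k ≅ ker(∂_k) / im(∂_{k+1}) we obtain:

  H_0: rank C_0 − rank ∂_1 = 3 − 2 = 1, and the invariant factors of ∂_1 are all 1, so H_0 ≅ Z.
  H_1: rank ker ∂_1 − rank ∂_2 = (3 − 2) − 0 = 1, and there is no ∂_2, so H_1 ≅ Z.

(K is a triangulation of the circle S^1.)

H_0 = Z,  H_1 = Z.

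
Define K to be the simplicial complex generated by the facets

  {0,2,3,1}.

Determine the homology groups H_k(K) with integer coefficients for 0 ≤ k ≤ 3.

We work with the vertex ordering 0 < 1 < 2 < 3. The simplices of K, each written with vertices in increasing order, are:

  0-simplices (4): [0], [1], [2], [3]
  1-simplices (6): [0,1], [0,2], [0,3], [1,2], [1,3], [2,3]
  2-simplices (4): [0,1,2], [0,1,3], [0,2,3], [1,2,3]
  3-simplices (1): [0,1,2,3]

giving chain groups C_0 ≅ Z^4, C_1 ≅ Z^6, C_2 ≅ Z^4, C_3 ≅ Z^1.

The boundary map ∂_1: C_1 → C_0 maps an edge to its endpoints' difference, ∂[p,q] = q − p. For instance
  ∂[1,3] = [3] − [1].
This gives a 4×6 integer matrix of rank 3; reducing to Smith normal form yields diagonal entries (1,1,1).

The boundary map ∂_2: C_2 → C_1 acts by ∂[p,q,r] = [q,r] − [p,r] + [p,q]. For instance
  ∂[0,2,3] = [2,3] − [0,3] + [0,2],
  ∂[0,1,2] = [1,2] − [0,2] + [0,1].
As a 6×4 matrix over Z this has rank 3, with invariant factors (1,1,1).

Boundary ∂_3: C_3 → C_2 sends each 3-simplex σ to the alternating sum Σ_i (−1)^i (σ with its i-th vertex removed). For instance
  ∂[0,1,2,3] = [1,2,3] − [0,2,3] + [0,1,3] − [0,1,2].
The resulting 4×1 matrix has rank 1, and its Smith normal form has invariant factors (1).

Computing H_k = (kernel of ∂_k) / (image of ∂_{k+1}):

  H_0: rank C_0 − rank ∂_1 = 4 − 3 = 1, and the invariant factors of ∂_1 are all 1, so H_0 = Z.
  H_1: rank ker ∂_1 − rank ∂_2 = (6 − 3) − 3 = 0, and the invariant factors of ∂_2 are all 1, so H_1 = 0.
  H_2: rank ker ∂_2 − rank ∂_3 = (4 − 3) − 1 = 0, and the invariant factors of ∂_3 are all 1, so H_2 = 0.
  H_3: rank ker ∂_3 − rank ∂_4 = (1 − 1) − 0 = 0, and there is no ∂_4, so H_3 = 0.

As a check, the Euler characteristic is 4 − 6 + 4 − 1 = 1, which agrees with 1 − 0 + 0 − 0 = 1.
(K is a triangulation of the 3-simplex.)

H_0 ≅ Z,  H_1 = 0,  H_2 = 0,  H_3 = 0.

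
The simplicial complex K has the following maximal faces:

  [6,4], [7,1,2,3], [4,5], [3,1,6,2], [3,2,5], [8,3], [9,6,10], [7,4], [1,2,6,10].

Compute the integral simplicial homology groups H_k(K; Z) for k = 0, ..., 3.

We work with the vertex ordering 1 < 2 < 3 < 4 < 5 < 6 < 7 < 8 < 9 < 10. The simplices of K, each written with vertices in increasing order, are:

  0-simplices (10): [1], [2], [3], [4], [5], [6], [7], [8], [9], [10]
  1-simplices (20): [1,2], [1,3], [1,6], [1,7], [1,10], [2,3], [2,5], [2,6], [2,7], [2,10], [3,5], [3,6], [3,7], [3,8], [4,5], [4,6], [4,7], [6,9], [6,10], [9,10]
  2-simplices (12): [1,2,3], [1,2,6], [1,2,7], [1,2,10], [1,3,6], [1,3,7], [1,6,10], [2,3,5], [2,3,6], [2,3,7], [2,6,10], [6,9,10]
  3-simplices (3): [1,2,3,6], [1,2,3,7], [1,2,6,10]

Hence C_0 ≅ Z^10, C_1 ≅ Z^20, C_2 ≅ Z^12, C_3 ≅ Z^3.

∂_1: C_1 → C_0 is given by ∂[p,q] = [q] − [p]. For instance
  ∂[6,9] = [9] − [6].
This gives a 10×20 integer matrix of rank 9; reducing to Smith normal form yields diagonal entries (1,1,1,1,1,1,1,1,1).

Boundary ∂_2: C_2 → C_1 sends each 2-simplex [p,q,r] to [q,r] − [p,r] + [p,q]. For instance
  ∂[1,3,6] = [3,6] − [1,6] + [1,3],
  ∂[6,9,10] = [9,10] − [6,10] + [6,9].
The resulting 20×12 matrix has rank 9, and its Smith normal form has invariant factors (1,1,1,1,1,1,1,1,1).

Boundary ∂_3: C_3 → C_2 sends each 3-simplex σ to the alternating sum Σ_i (−1)^i (σ with its i-th vertex removed). For instance
  ∂[1,2,6,10] = [2,6,10] − [1,6,10] + [1,2,10] − [1,2,6],
  ∂[1,2,3,6] = [2,3,6] − [1,3,6] + [1,2,6] − [1,2,3].
As a 12×3 matrix over Z this has rank 3, with invariant factors (1,1,1).

Computing H_k = (kernel of ∂_k) / (image of ∂_{k+1}):

  H_0: rank C_0 − rank ∂_1 = 10 − 9 = 1, and the invariant factors of ∂_1 are all 1, so H_0 = Z.
  H_1: rank ker ∂_1 − rank ∂_2 = (20 − 9) − 9 = 2, and the invariant factors of ∂_2 are all 1, so H_1 = Z^2.
  H_2: rank ker ∂_2 − rank ∂_3 = (12 − 9) − 3 = 0, and the invariant factors of ∂_3 are all 1, so H_2 = 0.
  H_3: rank ker ∂_3 − rank ∂_4 = (3 − 3) − 0 = 0, and there is no ∂_4, so H_3 = 0.

H_0 = Z,  H_1 = Z^2,  H_2 = 0,  H_3 = 0.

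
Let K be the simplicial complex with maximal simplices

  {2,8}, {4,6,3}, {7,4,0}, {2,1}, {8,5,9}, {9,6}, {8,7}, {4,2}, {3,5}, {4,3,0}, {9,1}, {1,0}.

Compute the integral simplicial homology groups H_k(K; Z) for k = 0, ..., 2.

Fix the vertex order 0 < 1 < 2 < 3 < 4 < 5 < 6 < 7 < 8 < 9 and write every simplex with vertices in increasing order. Then dim K = 2 and the simplices of K are:

  0-simplices (10): [0], [1], [2], [3], [4], [5], [6], [7], [8], [9]
  1-simplices (18): [0,1], [0,3], [0,4], [0,7], [1,2], [1,9], [2,4], [2,8], [3,4], [3,5], [3,6], [4,6], [4,7], [5,8], [5,9], [6,9], [7,8], [8,9]
  2-simplices (4): [0,3,4], [0,4,7], [3,4,6], [5,8,9]

giving chain groups C_0 ≅ Z^10, C_1 ≅ Z^18, C_2 ≅ Z^4.

Boundary ∂_1: C_1 → C_0 is given by ∂[p,q] = [q] − [p].
The resulting 10×18 matrix has rank 9, and its Smith normal form has invariant factors (1,1,1,1,1,1,1,1,1).

The boundary map ∂_2: C_2 → C_1 sends each 2-simplex [p,q,r] to [q,r] − [p,r] + [p,q]. For instance
  ∂[0,3,4] = [3,4] − [0,4] + [0,3],
  ∂[0,4,7] = [4,7] − [0,7] + [0,4].
As a 18×4 matrix over Z this has rank 4, with invariant factors (1,1,1,1).

Now H_k = ker ∂_k / im ∂_{k+1}, so:

  H_0: rank C_0 − rank ∂_1 = 10 − 9 = 1, and the invariant factors of ∂_1 are all 1, so H_0 = Z.
  H_1: rank ker ∂_1 − rank ∂_2 = (18 − 9) − 4 = 5, and the invariant factors of ∂_2 are all 1, so H_1 = Z^5.
  H_2: rank ker ∂_2 − rank ∂_3 = (4 − 4) − 0 = 0, and there is no ∂_3, so H_2 = 0.

H_0 = Z,  H_1 = Z^5,  H_2 = 0.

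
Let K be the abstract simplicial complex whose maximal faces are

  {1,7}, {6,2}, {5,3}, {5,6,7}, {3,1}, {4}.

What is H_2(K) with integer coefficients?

Fix the vertex order 1 < 2 < 3 < 4 < 5 < 6 < 7 and write every simplex with vertices in increasing order. Then dim K = 2 and the simplices of K are:

  0-simplices (7): [1], [2], [3], [4], [5], [6], [7]
  1-simplices (7): [1,3], [1,7], [2,6], [3,5], [5,6], [5,7], [6,7]
  2-simplices (1): [5,6,7]

giving chain groups C_0 ≅ Z^7, C_1 ≅ Z^7, C_2 ≅ Z^1.

∂_1: C_1 → C_0 sends each edge [p,q] (with p < q) to q − p.
The resulting 7×7 matrix has rank 5, and its Smith normal form has invariant factors (1,1,1,1,1).

∂_2: C_2 → C_1 acts by ∂[p,q,r] = [q,r] − [p,r] + [p,q]. For instance
  ∂[5,6,7] = [6,7] − [5,7] + [5,6].
The 7×1 boundary matrix has rank 1 and Smith normal form diag(1).

From H_k ≅ ker(∂_k) / im(∂_{k+1}) we obtain:

  H_2: rank ker ∂_2 − rank ∂_3 = (1 − 1) − 0 = 0, and there is no ∂_3, so H_2 = 0.

H_2 ≅ 0.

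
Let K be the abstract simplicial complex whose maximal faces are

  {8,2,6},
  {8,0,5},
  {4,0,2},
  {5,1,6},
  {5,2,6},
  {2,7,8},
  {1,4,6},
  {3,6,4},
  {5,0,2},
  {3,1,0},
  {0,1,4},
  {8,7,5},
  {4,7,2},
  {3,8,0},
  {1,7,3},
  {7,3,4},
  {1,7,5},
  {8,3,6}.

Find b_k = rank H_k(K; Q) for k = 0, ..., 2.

Order the vertices as 0 < 1 < 2 < 3 < 4 < 5 < 6 < 7 < 8. Listing each simplex with vertices in this order, K has dimension 2 with simplices:

  0-simplices (9): [0], [1], [2], [3], [4], [5], [6], [7], [8]
  1-simplices (27): (27 of them)
  2-simplices (18): [0,1,3], [0,1,4], [0,2,4], [0,2,5], [0,3,8], [0,5,8], [1,3,7], [1,4,6], [1,5,6], [1,5,7], [2,4,7], [2,5,6], [2,6,8], [2,7,8], [3,4,6], [3,4,7], [3,6,8], [5,7,8]

giving chain groups C_0 ≅ Z^9, C_1 ≅ Z^27, C_2 ≅ Z^18.

∂_1: C_1 → C_0 sends each edge [p,q] (with p < q) to q − p. For instance
  ∂[3,4] = [4] − [3].
The 9×27 boundary matrix has rank 8 and Smith normal form diag(1,1,1,1,1,1,1,1).

∂_2: C_2 → C_1 maps a triangle to the signed sum of its edges. For instance
  ∂[0,1,4] = [1,4] − [0,4] + [0,1],
  ∂[0,1,3] = [1,3] − [0,3] + [0,1].
As a 27×18 matrix over Z this has rank 18, with invariant factors (1,1,1,1,1,1,1,1,1,1,1,1,1,1,1,1,1,2).

Now H_k = ker ∂_k / im ∂_{k+1}, so:

  H_0: rank C_0 − rank ∂_1 = 9 − 8 = 1, and the invariant factors of ∂_1 are all 1, so H_0 ≅ Z.
  H_1: rank ker ∂_1 − rank ∂_2 = (27 − 8) − 18 = 1, and ∂_2 has invariant factor 2 > 1, so H_1 ≅ Z ⊕ Z/2Z.
  H_2: rank ker ∂_2 − rank ∂_3 = (18 − 18) − 0 = 0, and there is no ∂_3, so H_2 ≅ 0.

Hence the Betti numbers are b_0 = 1, b_1 = 1, b_2 = 0.

b_0 = 1, b_1 = 1, b_2 = 0.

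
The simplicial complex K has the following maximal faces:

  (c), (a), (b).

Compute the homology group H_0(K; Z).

Order the vertices as a < b < c. Listing each simplex with vertices in this order, K has dimension 0 with simplices:

  0-simplices (3): a, b, c

giving chain groups C_0 ≅ Z^3.

Computing H_k = (kernel of ∂_k) / (image of ∂_{k+1}):

  H_0: rank C_0 − rank ∂_1 = 3 − 0 = 3, and there is no ∂_1, so H_0 = Z^3.

(K is a triangulation of a set of 3 points.)

H_0 = Z^3.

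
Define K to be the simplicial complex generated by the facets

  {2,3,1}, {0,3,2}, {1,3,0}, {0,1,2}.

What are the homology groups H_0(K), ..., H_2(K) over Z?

H_0 ≅ Z,  H_1 = 0,  H_2 ≅ Z.

Order the vertices as 0 < 1 < 2 < 3. Listing each simplex with vertices in this order, K has dimension 2 with simplices:

  0-simplices (4): [0], [1], [2], [3]
  1-simplices (6): [0,1], [0,2], [0,3], [1,2], [1,3], [2,3]
  2-simplices (4): [0,1,2], [0,1,3], [0,2,3], [1,2,3]

Hence C_0 ≅ Z^4, C_1 ≅ Z^6, C_2 ≅ Z^4.

∂_1: C_1 → C_0 sends each edge [p,q] (with p < q) to q − p. For instance
  ∂[1,2] = [2] − [1].
As a 4×6 matrix over Z this has rank 3, with invariant factors (1,1,1).

Boundary ∂_2: C_2 → C_1 sends each 2-simplex [p,q,r] to [q,r] − [p,r] + [p,q]. For instance
  ∂[0,2,3] = [2,3] − [0,3] + [0,2],
  ∂[1,2,3] = [2,3] − [1,3] + [1,2].
The 6×4 boundary matrix has rank 3 and Smith normal form diag(1,1,1).

Computing H_k = (kernel of ∂_k) / (image of ∂_{k+1}):

  H_0: rank C_0 − rank ∂_1 = 4 − 3 = 1, and the invariant factors of ∂_1 are all 1, so H_0 ≅ Z.
  H_1: rank ker ∂_1 − rank ∂_2 = (6 − 3) − 3 = 0, and the invariant factors of ∂_2 are all 1, so H_1 ≅ 0.
  H_2: rank ker ∂_2 − rank ∂_3 = (4 − 3) − 0 = 1, and there is no ∂_3, so H_2 ≅ Z.

(K is a triangulation of the 2-sphere S^2.)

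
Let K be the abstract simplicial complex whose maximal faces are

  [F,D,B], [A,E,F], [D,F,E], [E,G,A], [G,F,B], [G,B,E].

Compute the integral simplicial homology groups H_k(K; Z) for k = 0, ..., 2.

H_0 ≅ Z,  H_1 ≅ Z,  H_2 = 0.

Take the total order A < B < D < E < F < G on the vertex set. Then K (dimension 2) consists of the simplices:

  0-simplices (6): A, B, D, E, F, G
  1-simplices (12): AE, AF, AG, BD, BE, BF, BG, DE, DF, EF, EG, FG
  2-simplices (6): AEF, AEG, BDF, BEG, BFG, DEF

giving chain groups C_0 ≅ Z^6, C_1 ≅ Z^12, C_2 ≅ Z^6.

Boundary ∂_1: C_1 → C_0 is given by ∂[p,q] = [q] − [p]. For instance
  ∂BG = G − B.
The resulting 6×12 matrix has rank 5, and its Smith normal form has invariant factors (1,1,1,1,1).

Boundary ∂_2: C_2 → C_1 maps a triangle to the signed sum of its edges. For instance
  ∂BFG = FG − BG + BF,
  ∂AEG = EG − AG + AE.
The resulting 12×6 matrix has rank 6, and its Smith normal form has invariant factors (1,1,1,1,1,1).

Now H_k = ker ∂_k / im ∂_{k+1}, so:

  H_0: rank C_0 − rank ∂_1 = 6 − 5 = 1, and the invariant factors of ∂_1 are all 1, so H_0 ≅ Z.
  H_1: rank ker ∂_1 − rank ∂_2 = (12 − 5) − 6 = 1, and the invariant factors of ∂_2 are all 1, so H_1 ≅ Z.
  H_2: rank ker ∂_2 − rank ∂_3 = (6 − 6) − 0 = 0, and there is no ∂_3, so H_2 ≅ 0.

As a check, the Euler characteristic is 6 − 12 + 6 = 0, which agrees with 1 − 1 + 0 = 0.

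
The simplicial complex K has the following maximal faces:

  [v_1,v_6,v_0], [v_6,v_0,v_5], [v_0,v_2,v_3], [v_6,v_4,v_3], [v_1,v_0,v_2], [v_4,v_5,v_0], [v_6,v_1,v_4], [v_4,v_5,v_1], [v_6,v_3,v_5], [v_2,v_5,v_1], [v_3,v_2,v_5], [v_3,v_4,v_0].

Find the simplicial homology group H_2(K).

H_2 = 0.

We work with the vertex ordering v_0 < v_1 < v_2 < v_3 < v_4 < v_5 < v_6. The simplices of K, each written with vertices in increasing order, are:

  0-simplices (7): [v_0], [v_1], [v_2], [v_3], [v_4], [v_5], [v_6]
  1-simplices (18): (18 of them)
  2-simplices (12): (12 of them)

so the chain groups are C_0 ≅ Z^7, C_1 ≅ Z^18, C_2 ≅ Z^12.

∂_1: C_1 → C_0 maps an edge to its endpoints' difference, ∂[p,q] = q − p. For instance
  ∂[v_1,v_5] = [v_5] − [v_1].
The resulting 7×18 matrix has rank 6, and its Smith normal form has invariant factors (1,1,1,1,1,1).

The boundary map ∂_2: C_2 → C_1 sends each 2-simplex [p,q,r] to [q,r] − [p,r] + [p,q]. For instance
  ∂[v_0,v_2,v_3] = [v_2,v_3] − [v_0,v_3] + [v_0,v_2],
  ∂[v_0,v_5,v_6] = [v_5,v_6] − [v_0,v_6] + [v_0,v_5].
As a 18×12 matrix over Z this has rank 12, with invariant factors (1,1,1,1,1,1,1,1,1,1,1,2).

Now H_k = ker ∂_k / im ∂_{k+1}, so:

  H_2: rank ker ∂_2 − rank ∂_3 = (12 − 12) − 0 = 0, and there is no ∂_3, so H_2 = 0.

(K is a triangulation of the real projective plane RP^2.)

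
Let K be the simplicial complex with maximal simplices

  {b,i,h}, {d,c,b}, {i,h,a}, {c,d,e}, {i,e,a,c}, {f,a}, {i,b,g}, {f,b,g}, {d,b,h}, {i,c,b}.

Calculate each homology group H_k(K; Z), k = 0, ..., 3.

Take the total order a < b < c < d < e < f < g < h < i on the vertex set. Then K (dimension 3) consists of the simplices:

  0-simplices (9): a, b, c, d, e, f, g, h, i
  1-simplices (20): ac, ae, af, ah, ai, bc, bd, bf, bg, bh, bi, cd, ce, ci, de, dh, ei, fg, gi, hi
  2-simplices (12): ace, aci, aei, ahi, bcd, bci, bdh, bfg, bgi, bhi, cde, cei
  3-simplices (1): acei

Hence C_0 ≅ Z^9, C_1 ≅ Z^20, C_2 ≅ Z^12, C_3 ≅ Z^1.

Boundary ∂_1: C_1 → C_0 is given by ∂[p,q] = [q] − [p].
The 9×20 boundary matrix has rank 8 and Smith normal form diag(1,1,1,1,1,1,1,1).

The boundary map ∂_2: C_2 → C_1 acts by ∂[p,q,r] = [q,r] − [p,r] + [p,q]. For instance
  ∂bdh = dh − bh + bd,
  ∂bfg = fg − bg + bf.
As a 20×12 matrix over Z this has rank 11, with invariant factors (1,1,1,1,1,1,1,1,1,1,1).

Boundary ∂_3: C_3 → C_2 sends each 3-simplex σ to the alternating sum Σ_i (−1)^i (σ with its i-th vertex removed). For instance
  ∂acei = cei − aei + aci − ace.
As a 12×1 matrix over Z this has rank 1, with invariant factors (1).

From H_k ≅ ker(∂_k) / im(∂_{k+1}) we obtain:

  H_0: rank C_0 − rank ∂_1 = 9 − 8 = 1, and the invariant factors of ∂_1 are all 1, so H_0 = Z.
  H_1: rank ker ∂_1 − rank ∂_2 = (20 − 8) − 11 = 1, and the invariant factors of ∂_2 are all 1, so H_1 = Z.
  H_2: rank ker ∂_2 − rank ∂_3 = (12 − 11) − 1 = 0, and the invariant factors of ∂_3 are all 1, so H_2 = 0.
  H_3: rank ker ∂_3 − rank ∂_4 = (1 − 1) − 0 = 0, and there is no ∂_4, so H_3 = 0.

H_0 ≅ Z,  H_1 ≅ Z,  H_2 = 0,  H_3 = 0.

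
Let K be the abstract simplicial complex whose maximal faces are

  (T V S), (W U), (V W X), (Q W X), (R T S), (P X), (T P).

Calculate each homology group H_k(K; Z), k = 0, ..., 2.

K has 9 vertices, 13 edges, 4 triangles.
rank ∂_0 = 0, rank ∂_1 = 8 ⇒ b_0 = 9 − 0 − 8 = 1; all invariant factors of ∂_1 are 1 so no torsion. So H_0 = Z.
rank ∂_1 = 8, rank ∂_2 = 4 ⇒ b_1 = 13 − 8 − 4 = 1; all invariant factors of ∂_2 are 1 so no torsion. So H_1 = Z.
rank ∂_2 = 4, rank ∂_3 = 0 ⇒ b_2 = 4 − 4 − 0 = 0. So H_2 = 0.

H_0 = Z,  H_1 = Z,  H_2 = 0.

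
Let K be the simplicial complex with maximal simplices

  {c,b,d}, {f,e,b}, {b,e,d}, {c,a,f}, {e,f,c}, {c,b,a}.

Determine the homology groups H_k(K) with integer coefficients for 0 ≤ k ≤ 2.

Fix the vertex order a < b < c < d < e < f and write every simplex with vertices in increasing order. Then dim K = 2 and the simplices of K are:

  0-simplices (6): a, b, c, d, e, f
  1-simplices (12): ab, ac, af, bc, bd, be, bf, cd, ce, cf, de, ef
  2-simplices (6): abc, acf, bcd, bde, bef, cef

so the chain groups are C_0 ≅ Z^6, C_1 ≅ Z^12, C_2 ≅ Z^6.

∂_1: C_1 → C_0 sends each edge [p,q] (with p < q) to q − p.
The 6×12 boundary matrix has rank 5 and Smith normal form diag(1,1,1,1,1).

∂_2: C_2 → C_1 sends each 2-simplex [p,q,r] to [q,r] − [p,r] + [p,q]. For instance
  ∂bcd = cd − bd + bc,
  ∂cef = ef − cf + ce.
This gives a 12×6 integer matrix of rank 6; reducing to Smith normal form yields diagonal entries (1,1,1,1,1,1).

From H_k ≅ ker(∂_k) / im(∂_{k+1}) we obtain:

  H_0: rank C_0 − rank ∂_1 = 6 − 5 = 1, and the invariant factors of ∂_1 are all 1, so H_0 = Z.
  H_1: rank ker ∂_1 − rank ∂_2 = (12 − 5) − 6 = 1, and the invariant factors of ∂_2 are all 1, so H_1 = Z.
  H_2: rank ker ∂_2 − rank ∂_3 = (6 − 6) − 0 = 0, and there is no ∂_3, so H_2 = 0.

As a check, the Euler characteristic is 6 − 12 + 6 = 0, which agrees with 1 − 1 + 0 = 0.
(K is a triangulation of the cylinder S^1 x I.)

H_0 = Z,  H_1 = Z,  H_2 = 0.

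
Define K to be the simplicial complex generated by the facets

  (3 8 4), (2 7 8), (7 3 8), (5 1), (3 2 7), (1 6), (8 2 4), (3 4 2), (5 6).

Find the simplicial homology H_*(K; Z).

H_0 = Z^2,  H_1 = Z,  H_2 = Z.

We work with the vertex ordering 1 < 2 < 3 < 4 < 5 < 6 < 7 < 8. The simplices of K, each written with vertices in increasing order, are:

  0-simplices (8): [1], [2], [3], [4], [5], [6], [7], [8]
  1-simplices (12): [1,5], [1,6], [2,3], [2,4], [2,7], [2,8], [3,4], [3,7], [3,8], [4,8], [5,6], [7,8]
  2-simplices (6): [2,3,4], [2,3,7], [2,4,8], [2,7,8], [3,4,8], [3,7,8]

so the chain groups are C_0 ≅ Z^8, C_1 ≅ Z^12, C_2 ≅ Z^6.

The boundary map ∂_1: C_1 → C_0 is given by ∂[p,q] = [q] − [p].
This gives a 8×12 integer matrix of rank 6; reducing to Smith normal form yields diagonal entries (1,1,1,1,1,1).

∂_2: C_2 → C_1 maps a triangle to the signed sum of its edges. For instance
  ∂[2,3,7] = [3,7] − [2,7] + [2,3],
  ∂[2,3,4] = [3,4] − [2,4] + [2,3].
The 12×6 boundary matrix has rank 5 and Smith normal form diag(1,1,1,1,1).

Reading off H_k = ker ∂_k / im ∂_{k+1}:

  H_0: rank C_0 − rank ∂_1 = 8 − 6 = 2, and the invariant factors of ∂_1 are all 1, so H_0 ≅ Z^2.
  H_1: rank ker ∂_1 − rank ∂_2 = (12 − 6) − 5 = 1, and the invariant factors of ∂_2 are all 1, so H_1 ≅ Z.
  H_2: rank ker ∂_2 − rank ∂_3 = (6 − 5) − 0 = 1, and there is no ∂_3, so H_2 ≅ Z.

As a check, the Euler characteristic is 8 − 12 + 6 = 2, which agrees with 2 − 1 + 1 = 2.
(K is a triangulation of the disjoint union of the 2-sphere S^2 and the circle S^1.)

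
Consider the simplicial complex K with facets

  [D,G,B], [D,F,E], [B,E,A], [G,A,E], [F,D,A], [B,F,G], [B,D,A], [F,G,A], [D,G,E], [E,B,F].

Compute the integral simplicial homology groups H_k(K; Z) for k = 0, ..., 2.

Fix the vertex order A < B < D < E < F < G and write every simplex with vertices in increasing order. Then dim K = 2 and the simplices of K are:

  0-simplices (6): A, B, D, E, F, G
  1-simplices (15): AB, AD, AE, AF, AG, BD, BE, BF, BG, DE, DF, DG, EF, EG, FG
  2-simplices (10): ABD, ABE, ADF, AEG, AFG, BDG, BEF, BFG, DEF, DEG

Hence C_0 ≅ Z^6, C_1 ≅ Z^15, C_2 ≅ Z^10.

∂_1: C_1 → C_0 sends each edge [p,q] (with p < q) to q − p. For instance
  ∂FG = G − F.
This gives a 6×15 integer matrix of rank 5; reducing to Smith normal form yields diagonal entries (1,1,1,1,1).

Boundary ∂_2: C_2 → C_1 sends each 2-simplex [p,q,r] to [q,r] − [p,r] + [p,q]. For instance
  ∂ABD = BD − AD + AB,
  ∂DEF = EF − DF + DE.
As a 15×10 matrix over Z this has rank 10, with invariant factors (1,1,1,1,1,1,1,1,1,2).

Now H_k = ker ∂_k / im ∂_{k+1}, so:

  H_0: rank C_0 − rank ∂_1 = 6 − 5 = 1, and the invariant factors of ∂_1 are all 1, so H_0 ≅ Z.
  H_1: rank ker ∂_1 − rank ∂_2 = (15 − 5) − 10 = 0, and ∂_2 has invariant factor 2 > 1, so H_1 ≅ Z/2.
  H_2: rank ker ∂_2 − rank ∂_3 = (10 − 10) − 0 = 0, and there is no ∂_3, so H_2 ≅ 0.

H_0 = Z,  H_1 = Z/2,  H_2 = 0.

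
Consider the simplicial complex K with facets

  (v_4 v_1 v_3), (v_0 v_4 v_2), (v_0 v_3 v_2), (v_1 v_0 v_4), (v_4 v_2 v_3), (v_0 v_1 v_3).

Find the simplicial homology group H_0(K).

We work with the vertex ordering v_0 < v_1 < v_2 < v_3 < v_4. The simplices of K, each written with vertices in increasing order, are:

  0-simplices (5): [v_0], [v_1], [v_2], [v_3], [v_4]
  1-simplices (9): [v_0,v_1], [v_0,v_2], [v_0,v_3], [v_0,v_4], [v_1,v_3], [v_1,v_4], [v_2,v_3], [v_2,v_4], [v_3,v_4]
  2-simplices (6): [v_0,v_1,v_3], [v_0,v_1,v_4], [v_0,v_2,v_3], [v_0,v_2,v_4], [v_1,v_3,v_4], [v_2,v_3,v_4]

Hence C_0 ≅ Z^5, C_1 ≅ Z^9, C_2 ≅ Z^6.

Boundary ∂_1: C_1 → C_0 sends each edge [p,q] (with p < q) to q − p. For instance
  ∂[v_1,v_3] = [v_3] − [v_1].
This gives a 5×9 integer matrix of rank 4; reducing to Smith normal form yields diagonal entries (1,1,1,1).

Boundary ∂_2: C_2 → C_1 acts by ∂[p,q,r] = [q,r] − [p,r] + [p,q]. For instance
  ∂[v_2,v_3,v_4] = [v_3,v_4] − [v_2,v_4] + [v_2,v_3],
  ∂[v_0,v_1,v_4] = [v_1,v_4] − [v_0,v_4] + [v_0,v_1].
As a 9×6 matrix over Z this has rank 5, with invariant factors (1,1,1,1,1).

From H_k ≅ ker(∂_k) / im(∂_{k+1}) we obtain:

  H_0: rank C_0 − rank ∂_1 = 5 − 4 = 1, and the invariant factors of ∂_1 are all 1, so H_0 = Z.

H_0 = Z.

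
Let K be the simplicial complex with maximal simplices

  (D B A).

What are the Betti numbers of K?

b_0 = 1, b_1 = 0, b_2 = 0.

K has 3 vertices, 3 edges, 1 triangle.
rank ∂_0 = 0, rank ∂_1 = 2 ⇒ b_0 = 3 − 0 − 2 = 1; all invariant factors of ∂_1 are 1 so no torsion. So H_0 = Z.
rank ∂_1 = 2, rank ∂_2 = 1 ⇒ b_1 = 3 − 2 − 1 = 0; all invariant factors of ∂_2 are 1 so no torsion. So H_1 = 0.
rank ∂_2 = 1, rank ∂_3 = 0 ⇒ b_2 = 1 − 1 − 0 = 0. So H_2 = 0.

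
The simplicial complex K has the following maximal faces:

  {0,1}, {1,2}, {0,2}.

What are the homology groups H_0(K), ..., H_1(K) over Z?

H_0 ≅ Z,  H_1 ≅ Z.

We work with the vertex ordering 0 < 1 < 2. The simplices of K, each written with vertices in increasing order, are:

  0-simplices (3): [0], [1], [2]
  1-simplices (3): [0,1], [0,2], [1,2]

so the chain groups are C_0 ≅ Z^3, C_1 ≅ Z^3.

The boundary map ∂_1: C_1 → C_0 is given by ∂[p,q] = [q] − [p].
This gives a 3×3 integer matrix of rank 2; reducing to Smith normal form yields diagonal entries (1,1).

Now H_k = ker ∂_k / im ∂_{k+1}, so:

  H_0: rank C_0 − rank ∂_1 = 3 − 2 = 1, and the invariant factors of ∂_1 are all 1, so H_0 ≅ Z.
  H_1: rank ker ∂_1 − rank ∂_2 = (3 − 2) − 0 = 1, and there is no ∂_2, so H_1 ≅ Z.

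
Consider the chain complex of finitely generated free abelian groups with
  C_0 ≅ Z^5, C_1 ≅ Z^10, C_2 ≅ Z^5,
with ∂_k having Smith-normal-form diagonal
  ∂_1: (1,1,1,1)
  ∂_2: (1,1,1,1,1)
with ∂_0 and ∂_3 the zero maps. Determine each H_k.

H_0 ≅ Z,  H_1 ≅ Z,  H_2 = 0.

H_0: b_0 = 5 − 0 − 4 = 1; torsion from ∂_1 factors > 1: none. So H_0 ≅ Z.
H_1: b_1 = 10 − 4 − 5 = 1; torsion from ∂_2 factors > 1: none. So H_1 ≅ Z.
H_2: b_2 = 5 − 5 − 0 = 0; torsion from ∂_3 factors > 1: none. So H_2 ≅ 0.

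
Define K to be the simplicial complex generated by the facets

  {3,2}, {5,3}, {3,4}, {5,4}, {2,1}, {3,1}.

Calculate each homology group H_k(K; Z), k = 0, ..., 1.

Take the total order 1 < 2 < 3 < 4 < 5 on the vertex set. Then K (dimension 1) consists of the simplices:

  0-simplices (5): [1], [2], [3], [4], [5]
  1-simplices (6): [1,2], [1,3], [2,3], [3,4], [3,5], [4,5]

so the chain groups are C_0 ≅ Z^5, C_1 ≅ Z^6.

The boundary map ∂_1: C_1 → C_0 is given by ∂[p,q] = [q] − [p]. For instance
  ∂[2,3] = [3] − [2].
The resulting 5×6 matrix has rank 4, and its Smith normal form has invariant factors (1,1,1,1).

Computing H_k = (kernel of ∂_k) / (image of ∂_{k+1}):

  H_0: rank C_0 − rank ∂_1 = 5 − 4 = 1, and the invariant factors of ∂_1 are all 1, so H_0 = Z.
  H_1: rank ker ∂_1 − rank ∂_2 = (6 − 4) − 0 = 2, and there is no ∂_2, so H_1 = Z^2.

(K is a triangulation of a wedge of 2 circles.)

H_0 ≅ Z,  H_1 ≅ Z^2.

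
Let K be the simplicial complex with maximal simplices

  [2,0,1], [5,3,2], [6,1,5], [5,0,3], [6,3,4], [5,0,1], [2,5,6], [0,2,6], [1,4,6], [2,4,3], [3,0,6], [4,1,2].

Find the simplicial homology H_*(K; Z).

Order the vertices as 0 < 1 < 2 < 3 < 4 < 5 < 6. Listing each simplex with vertices in this order, K has dimension 2 with simplices:

  0-simplices (7): [0], [1], [2], [3], [4], [5], [6]
  1-simplices (18): [0,1], [0,2], [0,3], [0,5], [0,6], [1,2], [1,4], [1,5], [1,6], [2,3], [2,4], [2,5], [2,6], [3,4], [3,5], [3,6], [4,6], [5,6]
  2-simplices (12): [0,1,2], [0,1,5], [0,2,6], [0,3,5], [0,3,6], [1,2,4], [1,4,6], [1,5,6], [2,3,4], [2,3,5], [2,5,6], [3,4,6]

so the chain groups are C_0 ≅ Z^7, C_1 ≅ Z^18, C_2 ≅ Z^12.

The boundary map ∂_1: C_1 → C_0 sends each edge [p,q] (with p < q) to q − p. For instance
  ∂[2,6] = [6] − [2].
As a 7×18 matrix over Z this has rank 6, with invariant factors (1,1,1,1,1,1).

The boundary map ∂_2: C_2 → C_1 sends each 2-simplex [p,q,r] to [q,r] − [p,r] + [p,q]. For instance
  ∂[3,4,6] = [4,6] − [3,6] + [3,4],
  ∂[0,3,5] = [3,5] − [0,5] + [0,3].
As a 18×12 matrix over Z this has rank 12, with invariant factors (1,1,1,1,1,1,1,1,1,1,1,2).

Now H_k = ker ∂_k / im ∂_{k+1}, so:

  H_0: rank C_0 − rank ∂_1 = 7 − 6 = 1, and the invariant factors of ∂_1 are all 1, so H_0 ≅ Z.
  H_1: rank ker ∂_1 − rank ∂_2 = (18 − 6) − 12 = 0, and ∂_2 has invariant factor 2 > 1, so H_1 ≅ Z/2.
  H_2: rank ker ∂_2 − rank ∂_3 = (12 − 12) − 0 = 0, and there is no ∂_3, so H_2 ≅ 0.

As a check, the Euler characteristic is 7 − 18 + 12 = 1, which agrees with 1 − 0 + 0 = 1.
(K is a triangulation of the real projective plane RP^2.)

H_0 ≅ Z,  H_1 ≅ Z/2,  H_2 = 0.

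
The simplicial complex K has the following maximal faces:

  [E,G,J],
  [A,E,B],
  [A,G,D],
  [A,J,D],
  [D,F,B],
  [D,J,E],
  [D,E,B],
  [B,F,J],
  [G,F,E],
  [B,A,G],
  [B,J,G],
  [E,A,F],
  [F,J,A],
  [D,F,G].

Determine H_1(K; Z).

H_1 ≅ Z^2.

Order the vertices as A < B < D < E < F < G < J. Listing each simplex with vertices in this order, K has dimension 2 with simplices:

  0-simplices (7): A, B, D, E, F, G, J
  1-simplices (21): AB, AD, AE, AF, AG, AJ, BD, BE, BF, BG, BJ, DE, DF, DG, DJ, EF, EG, EJ, FG, FJ, GJ
  2-simplices (14): ABE, ABG, ADG, ADJ, AEF, AFJ, BDE, BDF, BFJ, BGJ, DEJ, DFG, EFG, EGJ

giving chain groups C_0 ≅ Z^7, C_1 ≅ Z^21, C_2 ≅ Z^14.

Boundary ∂_1: C_1 → C_0 sends each edge [p,q] (with p < q) to q − p. For instance
  ∂DE = E − D.
The resulting 7×21 matrix has rank 6, and its Smith normal form has invariant factors (1,1,1,1,1,1).

The boundary map ∂_2: C_2 → C_1 acts by ∂[p,q,r] = [q,r] − [p,r] + [p,q]. For instance
  ∂ADG = DG − AG + AD,
  ∂ADJ = DJ − AJ + AD.
The resulting 21×14 matrix has rank 13, and its Smith normal form has invariant factors (1,1,1,1,1,1,1,1,1,1,1,1,1).

Now H_k = ker ∂_k / im ∂_{k+1}, so:

  H_1: rank ker ∂_1 − rank ∂_2 = (21 − 6) − 13 = 2, and the invariant factors of ∂_2 are all 1, so H_1 = Z^2.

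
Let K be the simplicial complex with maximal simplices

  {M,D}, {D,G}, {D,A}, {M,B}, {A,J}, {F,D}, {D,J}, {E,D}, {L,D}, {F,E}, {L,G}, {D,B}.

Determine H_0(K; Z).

We work with the vertex ordering A < B < D < E < F < G < J < L < M. The simplices of K, each written with vertices in increasing order, are:

  0-simplices (9): A, B, D, E, F, G, J, L, M
  1-simplices (12): AD, AJ, BD, BM, DE, DF, DG, DJ, DL, DM, EF, GL

giving chain groups C_0 ≅ Z^9, C_1 ≅ Z^12.

Boundary ∂_1: C_1 → C_0 sends each edge [p,q] (with p < q) to q − p.
This gives a 9×12 integer matrix of rank 8; reducing to Smith normal form yields diagonal entries (1,1,1,1,1,1,1,1).

Now H_k = ker ∂_k / im ∂_{k+1}, so:

  H_0: rank C_0 − rank ∂_1 = 9 − 8 = 1, and the invariant factors of ∂_1 are all 1, so H_0 = Z.

(K is a triangulation of a wedge of 4 circles.)

H_0 = Z.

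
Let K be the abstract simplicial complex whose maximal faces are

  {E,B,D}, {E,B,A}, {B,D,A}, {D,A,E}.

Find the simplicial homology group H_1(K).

H_1 = 0.

Take the total order A < B < D < E on the vertex set. Then K (dimension 2) consists of the simplices:

  0-simplices (4): A, B, D, E
  1-simplices (6): AB, AD, AE, BD, BE, DE
  2-simplices (4): ABD, ABE, ADE, BDE

giving chain groups C_0 ≅ Z^4, C_1 ≅ Z^6, C_2 ≅ Z^4.

∂_1: C_1 → C_0 is given by ∂[p,q] = [q] − [p]. For instance
  ∂AB = B − A.
The 4×6 boundary matrix has rank 3 and Smith normal form diag(1,1,1).

∂_2: C_2 → C_1 acts by ∂[p,q,r] = [q,r] − [p,r] + [p,q]. For instance
  ∂BDE = DE − BE + BD,
  ∂ABE = BE − AE + AB.
The 6×4 boundary matrix has rank 3 and Smith normal form diag(1,1,1).

Computing H_k = (kernel of ∂_k) / (image of ∂_{k+1}):

  H_1: rank ker ∂_1 − rank ∂_2 = (6 − 3) − 3 = 0, and the invariant factors of ∂_2 are all 1, so H_1 = 0.

(K is a triangulation of the 2-sphere S^2.)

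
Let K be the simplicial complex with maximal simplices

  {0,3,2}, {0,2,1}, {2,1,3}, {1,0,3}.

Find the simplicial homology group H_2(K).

We work with the vertex ordering 0 < 1 < 2 < 3. The simplices of K, each written with vertices in increasing order, are:

  0-simplices (4): [0], [1], [2], [3]
  1-simplices (6): [0,1], [0,2], [0,3], [1,2], [1,3], [2,3]
  2-simplices (4): [0,1,2], [0,1,3], [0,2,3], [1,2,3]

so the chain groups are C_0 ≅ Z^4, C_1 ≅ Z^6, C_2 ≅ Z^4.

The boundary map ∂_1: C_1 → C_0 is given by ∂[p,q] = [q] − [p].
The resulting 4×6 matrix has rank 3, and its Smith normal form has invariant factors (1,1,1).

The boundary map ∂_2: C_2 → C_1 sends each 2-simplex [p,q,r] to [q,r] − [p,r] + [p,q]. For instance
  ∂[0,1,2] = [1,2] − [0,2] + [0,1],
  ∂[0,2,3] = [2,3] − [0,3] + [0,2].
As a 6×4 matrix over Z this has rank 3, with invariant factors (1,1,1).

Computing H_k = (kernel of ∂_k) / (image of ∂_{k+1}):

  H_2: rank ker ∂_2 − rank ∂_3 = (4 − 3) − 0 = 1, and there is no ∂_3, so H_2 = Z.

H_2 = Z.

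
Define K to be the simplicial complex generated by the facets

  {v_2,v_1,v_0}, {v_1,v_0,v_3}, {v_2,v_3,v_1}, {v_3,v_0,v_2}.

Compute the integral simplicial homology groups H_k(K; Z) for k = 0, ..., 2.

H_0 ≅ Z,  H_1 = 0,  H_2 ≅ Z.

We work with the vertex ordering v_0 < v_1 < v_2 < v_3. The simplices of K, each written with vertices in increasing order, are:

  0-simplices (4): [v_0], [v_1], [v_2], [v_3]
  1-simplices (6): [v_0,v_1], [v_0,v_2], [v_0,v_3], [v_1,v_2], [v_1,v_3], [v_2,v_3]
  2-simplices (4): [v_0,v_1,v_2], [v_0,v_1,v_3], [v_0,v_2,v_3], [v_1,v_2,v_3]

Hence C_0 ≅ Z^4, C_1 ≅ Z^6, C_2 ≅ Z^4.

Boundary ∂_1: C_1 → C_0 is given by ∂[p,q] = [q] − [p]. For instance
  ∂[v_0,v_2] = [v_2] − [v_0].
The resulting 4×6 matrix has rank 3, and its Smith normal form has invariant factors (1,1,1).

Boundary ∂_2: C_2 → C_1 sends each 2-simplex [p,q,r] to [q,r] − [p,r] + [p,q]. For instance
  ∂[v_0,v_1,v_2] = [v_1,v_2] − [v_0,v_2] + [v_0,v_1],
  ∂[v_1,v_2,v_3] = [v_2,v_3] − [v_1,v_3] + [v_1,v_2].
This gives a 6×4 integer matrix of rank 3; reducing to Smith normal form yields diagonal entries (1,1,1).

Reading off H_k = ker ∂_k / im ∂_{k+1}:

  H_0: rank C_0 − rank ∂_1 = 4 − 3 = 1, and the invariant factors of ∂_1 are all 1, so H_0 = Z.
  H_1: rank ker ∂_1 − rank ∂_2 = (6 − 3) − 3 = 0, and the invariant factors of ∂_2 are all 1, so H_1 = 0.
  H_2: rank ker ∂_2 − rank ∂_3 = (4 − 3) − 0 = 1, and there is no ∂_3, so H_2 = Z.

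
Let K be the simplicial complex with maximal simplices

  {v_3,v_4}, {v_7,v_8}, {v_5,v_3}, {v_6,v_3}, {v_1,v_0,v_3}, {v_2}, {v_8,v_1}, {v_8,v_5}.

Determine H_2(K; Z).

Take the total order v_0 < v_1 < v_2 < v_3 < v_4 < v_5 < v_6 < v_7 < v_8 on the vertex set. Then K (dimension 2) consists of the simplices:

  0-simplices (9): [v_0], [v_1], [v_2], [v_3], [v_4], [v_5], [v_6], [v_7], [v_8]
  1-simplices (9): [v_0,v_1], [v_0,v_3], [v_1,v_3], [v_1,v_8], [v_3,v_4], [v_3,v_5], [v_3,v_6], [v_5,v_8], [v_7,v_8]
  2-simplices (1): [v_0,v_1,v_3]

so the chain groups are C_0 ≅ Z^9, C_1 ≅ Z^9, C_2 ≅ Z^1.

∂_1: C_1 → C_0 sends each edge [p,q] (with p < q) to q − p.
This gives a 9×9 integer matrix of rank 7; reducing to Smith normal form yields diagonal entries (1,1,1,1,1,1,1).

Boundary ∂_2: C_2 → C_1 acts by ∂[p,q,r] = [q,r] − [p,r] + [p,q]. For instance
  ∂[v_0,v_1,v_3] = [v_1,v_3] − [v_0,v_3] + [v_0,v_1].
This gives a 9×1 integer matrix of rank 1; reducing to Smith normal form yields diagonal entries (1).

Computing H_k = (kernel of ∂_k) / (image of ∂_{k+1}):

  H_2: rank ker ∂_2 − rank ∂_3 = (1 − 1) − 0 = 0, and there is no ∂_3, so H_2 ≅ 0.

H_2 ≅ 0.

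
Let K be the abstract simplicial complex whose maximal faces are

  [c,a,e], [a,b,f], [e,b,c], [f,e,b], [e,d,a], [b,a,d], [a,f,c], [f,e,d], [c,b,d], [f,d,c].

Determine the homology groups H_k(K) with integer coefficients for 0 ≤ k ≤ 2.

H_0 ≅ Z,  H_1 ≅ Z/2,  H_2 = 0.

K has 6 vertices, 15 edges, 10 triangles.
rank ∂_0 = 0, rank ∂_1 = 5 ⇒ b_0 = 6 − 0 − 5 = 1; all invariant factors of ∂_1 are 1 so no torsion. So H_0 = Z.
rank ∂_1 = 5, rank ∂_2 = 10 ⇒ b_1 = 15 − 5 − 10 = 0; ∂_2 has invariant factor(s) [2] giving torsion. So H_1 = Z/2.
rank ∂_2 = 10, rank ∂_3 = 0 ⇒ b_2 = 10 − 10 − 0 = 0. So H_2 = 0.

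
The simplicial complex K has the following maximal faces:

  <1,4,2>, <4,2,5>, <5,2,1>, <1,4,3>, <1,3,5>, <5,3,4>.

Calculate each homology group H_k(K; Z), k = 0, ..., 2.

H_0 = Z,  H_1 = 0,  H_2 = Z.

Fix the vertex order 1 < 2 < 3 < 4 < 5 and write every simplex with vertices in increasing order. Then dim K = 2 and the simplices of K are:

  0-simplices (5): [1], [2], [3], [4], [5]
  1-simplices (9): [1,2], [1,3], [1,4], [1,5], [2,4], [2,5], [3,4], [3,5], [4,5]
  2-simplices (6): [1,2,4], [1,2,5], [1,3,4], [1,3,5], [2,4,5], [3,4,5]

so the chain groups are C_0 ≅ Z^5, C_1 ≅ Z^9, C_2 ≅ Z^6.

The boundary map ∂_1: C_1 → C_0 sends each edge [p,q] (with p < q) to q − p.
As a 5×9 matrix over Z this has rank 4, with invariant factors (1,1,1,1).

∂_2: C_2 → C_1 acts by ∂[p,q,r] = [q,r] − [p,r] + [p,q]. For instance
  ∂[2,4,5] = [4,5] − [2,5] + [2,4],
  ∂[1,2,4] = [2,4] − [1,4] + [1,2].
The resulting 9×6 matrix has rank 5, and its Smith normal form has invariant factors (1,1,1,1,1).

Reading off H_k = ker ∂_k / im ∂_{k+1}:

  H_0: rank C_0 − rank ∂_1 = 5 − 4 = 1, and the invariant factors of ∂_1 are all 1, so H_0 ≅ Z.
  H_1: rank ker ∂_1 − rank ∂_2 = (9 − 4) − 5 = 0, and the invariant factors of ∂_2 are all 1, so H_1 ≅ 0.
  H_2: rank ker ∂_2 − rank ∂_3 = (6 − 5) − 0 = 1, and there is no ∂_3, so H_2 ≅ Z.

As a check, the Euler characteristic is 5 − 9 + 6 = 2, which agrees with 1 − 0 + 1 = 2.
(K is a triangulation of the 2-sphere S^2.)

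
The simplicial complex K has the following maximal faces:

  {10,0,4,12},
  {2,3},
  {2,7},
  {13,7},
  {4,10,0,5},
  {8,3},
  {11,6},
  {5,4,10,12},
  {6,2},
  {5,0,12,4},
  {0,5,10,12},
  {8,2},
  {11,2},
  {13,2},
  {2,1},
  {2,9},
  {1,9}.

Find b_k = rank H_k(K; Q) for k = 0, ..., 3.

b_0 = 2, b_1 = 4, b_2 = 0, b_3 = 1.

Order the vertices as 0 < 1 < 2 < 3 < 4 < 5 < 6 < 7 < 8 < 9 < 10 < 11 < 12 < 13. Listing each simplex with vertices in this order, K has dimension 3 with simplices:

  0-simplices (14): [0], [1], [2], [3], [4], [5], [6], [7], [8], [9], [10], [11], [12], [13]
  1-simplices (22): (22 of them)
  2-simplices (10): [0,4,5], [0,4,10], [0,4,12], [0,5,10], [0,5,12], [0,10,12], [4,5,10], [4,5,12], [4,10,12], [5,10,12]
  3-simplices (5): [0,4,5,10], [0,4,5,12], [0,4,10,12], [0,5,10,12], [4,5,10,12]

Hence C_0 ≅ Z^14, C_1 ≅ Z^22, C_2 ≅ Z^10, C_3 ≅ Z^5.

∂_1: C_1 → C_0 maps an edge to its endpoints' difference, ∂[p,q] = q − p. For instance
  ∂[5,10] = [10] − [5].
This gives a 14×22 integer matrix of rank 12; reducing to Smith normal form yields diagonal entries (1,1,1,1,1,1,1,1,1,1,1,1).

Boundary ∂_2: C_2 → C_1 acts by ∂[p,q,r] = [q,r] − [p,r] + [p,q]. For instance
  ∂[0,4,5] = [4,5] − [0,5] + [0,4],
  ∂[4,10,12] = [10,12] − [4,12] + [4,10].
The resulting 22×10 matrix has rank 6, and its Smith normal form has invariant factors (1,1,1,1,1,1).

The boundary map ∂_3: C_3 → C_2 sends each 3-simplex σ to the alternating sum Σ_i (−1)^i (σ with its i-th vertex removed). For instance
  ∂[4,5,10,12] = [5,10,12] − [4,10,12] + [4,5,12] − [4,5,10],
  ∂[0,4,5,12] = [4,5,12] − [0,5,12] + [0,4,12] − [0,4,5].
The 10×5 boundary matrix has rank 4 and Smith normal form diag(1,1,1,1).

From H_k ≅ ker(∂_k) / im(∂_{k+1}) we obtain:

  H_0: rank C_0 − rank ∂_1 = 14 − 12 = 2, and the invariant factors of ∂_1 are all 1, so H_0 ≅ Z^2.
  H_1: rank ker ∂_1 − rank ∂_2 = (22 − 12) − 6 = 4, and the invariant factors of ∂_2 are all 1, so H_1 ≅ Z^4.
  H_2: rank ker ∂_2 − rank ∂_3 = (10 − 6) − 4 = 0, and the invariant factors of ∂_3 are all 1, so H_2 ≅ 0.
  H_3: rank ker ∂_3 − rank ∂_4 = (5 − 4) − 0 = 1, and there is no ∂_4, so H_3 ≅ Z.

(K is a triangulation of the disjoint union of a wedge of 4 circles and the 3-sphere S^3.)

Hence the Betti numbers are b_0 = 2, b_1 = 4, b_2 = 0, b_3 = 1.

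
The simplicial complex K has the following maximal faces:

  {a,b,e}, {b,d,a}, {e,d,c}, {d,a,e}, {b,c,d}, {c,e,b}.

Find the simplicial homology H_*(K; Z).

H_0 = Z,  H_1 = 0,  H_2 = Z.

K has 5 vertices, 9 edges, 6 triangles.
rank ∂_0 = 0, rank ∂_1 = 4 ⇒ b_0 = 5 − 0 − 4 = 1; all invariant factors of ∂_1 are 1 so no torsion. So H_0 = Z.
rank ∂_1 = 4, rank ∂_2 = 5 ⇒ b_1 = 9 − 4 − 5 = 0; all invariant factors of ∂_2 are 1 so no torsion. So H_1 = 0.
rank ∂_2 = 5, rank ∂_3 = 0 ⇒ b_2 = 6 − 5 − 0 = 1. So H_2 = Z.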